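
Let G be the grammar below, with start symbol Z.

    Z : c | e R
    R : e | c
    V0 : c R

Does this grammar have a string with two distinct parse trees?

Unambiguous

Only Z, R are reachable from Z; ignoring the rest: Restricted to the reachable nonterminals, every rule has the form A → t or A → t B, and no two rules for the same A share a first terminal. The grammar encodes a DFA — one run per string.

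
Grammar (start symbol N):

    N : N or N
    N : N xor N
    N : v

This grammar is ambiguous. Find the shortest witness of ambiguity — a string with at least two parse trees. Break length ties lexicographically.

length 1: no string has ≥2 trees
length 3: no string has ≥2 trees
length 5: v or v or v has 2 parse trees

Two derivations of v or v or v:
  N ⇒ N or N ⇒ N or N or N ⇒ v or N or N ⇒ v or v or N ⇒ v or v or v
  N ⇒ N or N ⇒ v or N ⇒ v or N or N ⇒ v or v or N ⇒ v or v or v

v or v or v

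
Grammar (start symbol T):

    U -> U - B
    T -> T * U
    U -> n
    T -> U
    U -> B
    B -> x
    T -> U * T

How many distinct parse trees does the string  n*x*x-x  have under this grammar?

Parse trees for n*x*x-x:
  [T [T [T [U n]] * [U [B x]]] * [U [U [B x]] - [B x]]]
  [T [T [U n] * [T [U [B x]]]] * [U [U [B x]] - [B x]]]
  [T [U n] * [T [T [U [B x]]] * [U [U [B x]] - [B x]]]]
  [T [U n] * [T [U [B x]] * [T [U [U [B x]] - [B x]]]]]

4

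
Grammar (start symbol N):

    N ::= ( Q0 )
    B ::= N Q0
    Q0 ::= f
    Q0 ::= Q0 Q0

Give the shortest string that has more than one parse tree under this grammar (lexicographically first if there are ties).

length 3: no string has ≥2 trees
length 4: no string has ≥2 trees
length 5: ( f f f ) has 2 parse trees

Two derivations of ( f f f ):
  N ⇒ ( Q0 ) ⇒ ( Q0 Q0 ) ⇒ ( f Q0 ) ⇒ ( f Q0 Q0 ) ⇒ ( f f Q0 ) ⇒ ( f f f )
  N ⇒ ( Q0 ) ⇒ ( Q0 Q0 ) ⇒ ( Q0 Q0 Q0 ) ⇒ ( f Q0 Q0 ) ⇒ ( f f Q0 ) ⇒ ( f f f )

( f f f )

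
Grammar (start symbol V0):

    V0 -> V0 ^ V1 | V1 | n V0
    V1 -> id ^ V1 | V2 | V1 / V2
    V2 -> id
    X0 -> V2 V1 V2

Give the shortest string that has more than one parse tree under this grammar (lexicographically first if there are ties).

length 1: no string has ≥2 trees
length 2: no string has ≥2 trees
length 3: id ^ id has 2 parse trees

Two derivations of id ^ id:
  V0 ⇒ V0 ^ V1 ⇒ V1 ^ V1 ⇒ V2 ^ V1 ⇒ id ^ V1 ⇒ id ^ V2 ⇒ id ^ id
  V0 ⇒ V1 ⇒ id ^ V1 ⇒ id ^ V2 ⇒ id ^ id

id ^ id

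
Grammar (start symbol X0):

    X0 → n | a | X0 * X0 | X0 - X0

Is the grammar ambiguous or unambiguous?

Witness: a * a * a

Derivation 1: X0 ⇒ X0 * X0 ⇒ a * X0 ⇒ a * X0 * X0 ⇒ a * a * X0 ⇒ a * a * a
Derivation 2: X0 ⇒ X0 * X0 ⇒ X0 * X0 * X0 ⇒ a * X0 * X0 ⇒ a * a * X0 ⇒ a * a * a

Two distinct leftmost derivations for the same string.

Ambiguous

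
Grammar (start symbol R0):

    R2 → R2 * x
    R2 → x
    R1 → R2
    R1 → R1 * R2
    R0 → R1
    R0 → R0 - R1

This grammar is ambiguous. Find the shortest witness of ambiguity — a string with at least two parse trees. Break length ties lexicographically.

length 1: no string has ≥2 trees
length 3: x * x has 2 parse trees

Two derivations of x * x:
  R0 ⇒ R1 ⇒ R2 ⇒ R2 * x ⇒ x * x
  R0 ⇒ R1 ⇒ R1 * R2 ⇒ R2 * R2 ⇒ x * R2 ⇒ x * x

x * x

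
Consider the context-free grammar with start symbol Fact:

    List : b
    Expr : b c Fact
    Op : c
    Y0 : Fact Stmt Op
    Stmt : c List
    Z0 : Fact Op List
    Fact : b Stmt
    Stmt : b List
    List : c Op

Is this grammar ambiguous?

Unambiguous

(Expr, Z0, Y0 are unreachable from Fact, so their rules don't affect L(Fact).) The reachable rules are right-linear with at most one rule per (nonterminal, next-terminal) pair. Each input token forces the next rule, so parsing is deterministic.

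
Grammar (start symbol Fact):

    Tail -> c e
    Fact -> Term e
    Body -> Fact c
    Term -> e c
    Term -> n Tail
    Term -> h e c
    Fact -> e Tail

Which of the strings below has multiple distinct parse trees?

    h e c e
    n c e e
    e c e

e c e

h e c e: 1 tree
n c e e: 1 tree
e c e: 2 trees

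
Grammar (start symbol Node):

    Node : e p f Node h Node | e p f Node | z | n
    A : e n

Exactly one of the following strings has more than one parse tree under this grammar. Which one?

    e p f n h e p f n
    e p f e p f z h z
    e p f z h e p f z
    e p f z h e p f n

e p f e p f z h z

e p f n h e p f n: 1 tree
e p f e p f z h z: 2 trees
e p f z h e p f z: 1 tree
e p f z h e p f n: 1 tree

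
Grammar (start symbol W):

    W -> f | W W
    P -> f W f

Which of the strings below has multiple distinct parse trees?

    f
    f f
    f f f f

f: 1 tree
f f: 1 tree
f f f f: 5 trees

f f f f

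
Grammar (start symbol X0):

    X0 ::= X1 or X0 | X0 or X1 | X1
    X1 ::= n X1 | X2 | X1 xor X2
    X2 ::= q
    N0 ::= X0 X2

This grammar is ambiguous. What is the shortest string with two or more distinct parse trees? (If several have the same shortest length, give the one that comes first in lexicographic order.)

q or q

length 1: no string has ≥2 trees
length 2: no string has ≥2 trees
length 3: q or q has 2 parse trees

Two derivations of q or q:
  X0 ⇒ X1 or X0 ⇒ X2 or X0 ⇒ q or X0 ⇒ q or X1 ⇒ q or X2 ⇒ q or q
  X0 ⇒ X0 or X1 ⇒ X1 or X1 ⇒ X2 or X1 ⇒ q or X1 ⇒ q or X2 ⇒ q or q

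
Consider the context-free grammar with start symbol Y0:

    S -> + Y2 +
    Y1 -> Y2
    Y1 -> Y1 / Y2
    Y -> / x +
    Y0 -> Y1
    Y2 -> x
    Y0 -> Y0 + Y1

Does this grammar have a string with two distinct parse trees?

(Y, S are unreachable from Y0, so their rules don't affect L(Y0).) Y0 → Y0 + Y1 | Y1  ;  Y1 → Y1 / Y2 | Y2  — a left-associative chain with Y2 at the bottom. Each string factors uniquely by precedence.

Unambiguous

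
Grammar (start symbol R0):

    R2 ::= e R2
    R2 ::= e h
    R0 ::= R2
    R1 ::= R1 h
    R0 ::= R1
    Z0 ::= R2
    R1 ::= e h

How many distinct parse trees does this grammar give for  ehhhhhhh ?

Parse trees for ehhhhhhh:
  [R0 [R1 [R1 [R1 [R1 [R1 [R1 [R1 e h] h] h] h] h] h] h]]

1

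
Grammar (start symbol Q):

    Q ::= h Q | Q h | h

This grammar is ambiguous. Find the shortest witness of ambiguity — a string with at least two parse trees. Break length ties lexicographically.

h h

length 1: no string has ≥2 trees
length 2: h h has 2 parse trees

Two derivations of h h:
  Q ⇒ h Q ⇒ h h
  Q ⇒ Q h ⇒ h h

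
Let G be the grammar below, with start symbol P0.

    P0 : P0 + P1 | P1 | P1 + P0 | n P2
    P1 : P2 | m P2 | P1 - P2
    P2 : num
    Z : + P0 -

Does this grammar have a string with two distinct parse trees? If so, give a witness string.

Ambiguous

Witness: num + num

Derivation 1: P0 ⇒ P0 + P1 ⇒ P1 + P1 ⇒ P2 + P1 ⇒ num + P1 ⇒ num + P2 ⇒ num + num
Derivation 2: P0 ⇒ P1 + P0 ⇒ P2 + P0 ⇒ num + P0 ⇒ num + P1 ⇒ num + P2 ⇒ num + num

Two distinct leftmost derivations for the same string.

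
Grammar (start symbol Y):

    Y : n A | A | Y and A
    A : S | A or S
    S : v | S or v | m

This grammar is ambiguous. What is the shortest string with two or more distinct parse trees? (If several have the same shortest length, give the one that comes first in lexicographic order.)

length 1: no string has ≥2 trees
length 2: no string has ≥2 trees
length 3: m or v has 2 parse trees

Two derivations of m or v:
  Y ⇒ A ⇒ S ⇒ S or v ⇒ m or v
  Y ⇒ A ⇒ A or S ⇒ S or S ⇒ m or S ⇒ m or v

m or v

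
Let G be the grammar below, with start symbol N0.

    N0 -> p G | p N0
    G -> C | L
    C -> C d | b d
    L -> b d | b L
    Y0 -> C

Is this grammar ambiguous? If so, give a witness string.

Ambiguous

Witness: p b d

Derivation 1: N0 ⇒ p G ⇒ p C ⇒ p b d
Derivation 2: N0 ⇒ p G ⇒ p L ⇒ p b d

Two distinct leftmost derivations for the same string.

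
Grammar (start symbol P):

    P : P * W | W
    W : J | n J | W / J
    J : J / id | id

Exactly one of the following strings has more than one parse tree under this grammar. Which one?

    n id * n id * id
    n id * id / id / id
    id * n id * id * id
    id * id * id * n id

n id * id / id / id

n id * n id * id: 1 tree
n id * id / id / id: 4 trees
id * n id * id * id: 1 tree
id * id * id * n id: 1 tree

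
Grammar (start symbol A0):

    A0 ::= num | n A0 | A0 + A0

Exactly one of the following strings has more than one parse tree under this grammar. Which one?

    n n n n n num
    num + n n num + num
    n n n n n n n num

num + n n num + num

n n n n n num: 1 tree
num + n n num + num: 4 trees
n n n n n n n num: 1 tree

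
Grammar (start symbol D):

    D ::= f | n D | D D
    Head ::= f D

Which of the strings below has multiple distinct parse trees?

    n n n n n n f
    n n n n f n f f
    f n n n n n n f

n n n n f n f f

n n n n n n f: 1 tree
n n n n f n f f: 25 trees
f n n n n n n f: 1 tree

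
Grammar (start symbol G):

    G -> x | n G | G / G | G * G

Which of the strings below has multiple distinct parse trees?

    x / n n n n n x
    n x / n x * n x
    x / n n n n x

n x / n x * n x

x / n n n n n x: 1 tree
n x / n x * n x: 7 trees
x / n n n n x: 1 tree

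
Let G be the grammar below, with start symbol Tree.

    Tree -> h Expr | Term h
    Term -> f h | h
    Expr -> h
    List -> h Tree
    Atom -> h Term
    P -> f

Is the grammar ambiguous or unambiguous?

Witness: h h

Derivation 1: Tree ⇒ h Expr ⇒ h h
Derivation 2: Tree ⇒ Term h ⇒ h h

Two distinct leftmost derivations for the same string.

Ambiguous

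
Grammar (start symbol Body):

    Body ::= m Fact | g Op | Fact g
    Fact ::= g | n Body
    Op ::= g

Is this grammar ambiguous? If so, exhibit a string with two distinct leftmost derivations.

Witness: g g

Derivation 1: Body ⇒ g Op ⇒ g g
Derivation 2: Body ⇒ Fact g ⇒ g g

Two distinct leftmost derivations for the same string.

Ambiguous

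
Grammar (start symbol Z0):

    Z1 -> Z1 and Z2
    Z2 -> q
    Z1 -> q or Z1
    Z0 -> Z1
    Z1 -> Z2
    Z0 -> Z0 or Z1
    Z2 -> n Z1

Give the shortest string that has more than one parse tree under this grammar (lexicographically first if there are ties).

q or q

length 1: no string has ≥2 trees
length 2: no string has ≥2 trees
length 3: q or q has 2 parse trees

Two derivations of q or q:
  Z0 ⇒ Z1 ⇒ q or Z1 ⇒ q or Z2 ⇒ q or q
  Z0 ⇒ Z0 or Z1 ⇒ Z1 or Z1 ⇒ Z2 or Z1 ⇒ q or Z1 ⇒ q or Z2 ⇒ q or q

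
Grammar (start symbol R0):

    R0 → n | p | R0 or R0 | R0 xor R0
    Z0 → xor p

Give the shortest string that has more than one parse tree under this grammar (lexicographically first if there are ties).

length 1: no string has ≥2 trees
length 3: no string has ≥2 trees
length 5: n or n or n has 2 parse trees

Two derivations of n or n or n:
  R0 ⇒ R0 or R0 ⇒ n or R0 ⇒ n or R0 or R0 ⇒ n or n or R0 ⇒ n or n or n
  R0 ⇒ R0 or R0 ⇒ R0 or R0 or R0 ⇒ n or R0 or R0 ⇒ n or n or R0 ⇒ n or n or n

n or n or n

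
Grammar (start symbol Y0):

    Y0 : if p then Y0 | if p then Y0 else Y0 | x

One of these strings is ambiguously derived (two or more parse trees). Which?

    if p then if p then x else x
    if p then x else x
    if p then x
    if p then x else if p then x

if p then if p then x else x: 2 trees
if p then x else x: 1 tree
if p then x: 1 tree
if p then x else if p then x: 1 tree

if p then if p then x else x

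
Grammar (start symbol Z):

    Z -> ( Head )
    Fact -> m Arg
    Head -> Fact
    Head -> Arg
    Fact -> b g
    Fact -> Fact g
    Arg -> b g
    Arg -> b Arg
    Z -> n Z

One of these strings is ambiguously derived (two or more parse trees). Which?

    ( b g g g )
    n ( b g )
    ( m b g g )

n ( b g )

( b g g g ): 1 tree
n ( b g ): 2 trees
( m b g g ): 1 tree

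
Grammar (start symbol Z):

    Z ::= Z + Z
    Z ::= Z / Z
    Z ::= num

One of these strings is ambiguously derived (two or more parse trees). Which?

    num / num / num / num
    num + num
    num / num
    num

num / num / num / num

num / num / num / num: 5 trees
num + num: 1 tree
num / num: 1 tree
num: 1 tree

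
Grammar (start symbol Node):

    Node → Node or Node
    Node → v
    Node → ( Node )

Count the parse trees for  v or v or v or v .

Parse trees for v or v or v or v:
  [Node [Node v] or [Node [Node v] or [Node [Node v] or [Node v]]]]
  [Node [Node v] or [Node [Node [Node v] or [Node v]] or [Node v]]]
  [Node [Node [Node v] or [Node v]] or [Node [Node v] or [Node v]]]
  [Node [Node [Node v] or [Node [Node v] or [Node v]]] or [Node v]]
  [Node [Node [Node [Node v] or [Node v]] or [Node v]] or [Node v]]

5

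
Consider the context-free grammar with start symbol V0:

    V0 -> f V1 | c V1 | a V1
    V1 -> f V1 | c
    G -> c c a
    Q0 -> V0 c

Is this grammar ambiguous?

Unambiguous

(G, Q0 are unreachable from V0, so their rules don't affect L(V0).) The reachable rules are right-linear with at most one rule per (nonterminal, next-terminal) pair. Each input token forces the next rule, so parsing is deterministic.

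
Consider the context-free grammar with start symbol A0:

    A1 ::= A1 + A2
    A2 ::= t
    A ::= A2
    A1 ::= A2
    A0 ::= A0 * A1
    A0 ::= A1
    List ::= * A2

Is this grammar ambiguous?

Only A0, A1, A2 are reachable from A0; ignoring the rest: The grammar is stratified — A0 handles '*' (left-recursive), A1 handles '+', A2 atoms. Each operator has a fixed associativity and precedence level, so every string has one parse.

Unambiguous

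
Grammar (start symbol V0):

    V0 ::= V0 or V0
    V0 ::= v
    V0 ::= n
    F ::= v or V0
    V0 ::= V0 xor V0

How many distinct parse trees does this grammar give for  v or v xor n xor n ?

5

Parse trees for v or v xor n xor n:
  [V0 [V0 v] or [V0 [V0 v] xor [V0 [V0 n] xor [V0 n]]]]
  [V0 [V0 v] or [V0 [V0 [V0 v] xor [V0 n]] xor [V0 n]]]
  [V0 [V0 [V0 v] or [V0 v]] xor [V0 [V0 n] xor [V0 n]]]
  [V0 [V0 [V0 v] or [V0 [V0 v] xor [V0 n]]] xor [V0 n]]
  [V0 [V0 [V0 [V0 v] or [V0 v]] xor [V0 n]] xor [V0 n]]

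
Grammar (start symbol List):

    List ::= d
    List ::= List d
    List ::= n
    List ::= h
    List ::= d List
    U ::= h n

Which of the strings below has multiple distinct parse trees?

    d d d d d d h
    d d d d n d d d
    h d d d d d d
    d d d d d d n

d d d d n d d d

d d d d d d h: 1 tree
d d d d n d d d: 35 trees
h d d d d d d: 1 tree
d d d d d d n: 1 tree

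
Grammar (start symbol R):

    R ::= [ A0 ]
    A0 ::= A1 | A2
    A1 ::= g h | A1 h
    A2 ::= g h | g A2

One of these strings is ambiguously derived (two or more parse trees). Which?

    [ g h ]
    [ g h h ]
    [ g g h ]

[ g h ]

[ g h ]: 2 trees
[ g h h ]: 1 tree
[ g g h ]: 1 tree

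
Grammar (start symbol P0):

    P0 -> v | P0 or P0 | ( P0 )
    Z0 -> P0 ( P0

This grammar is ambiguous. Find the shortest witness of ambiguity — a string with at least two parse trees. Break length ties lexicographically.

length 1: no string has ≥2 trees
length 3: no string has ≥2 trees
length 5: v or v or v has 2 parse trees

Two derivations of v or v or v:
  P0 ⇒ P0 or P0 ⇒ v or P0 ⇒ v or P0 or P0 ⇒ v or v or P0 ⇒ v or v or v
  P0 ⇒ P0 or P0 ⇒ P0 or P0 or P0 ⇒ v or P0 or P0 ⇒ v or v or P0 ⇒ v or v or v

v or v or v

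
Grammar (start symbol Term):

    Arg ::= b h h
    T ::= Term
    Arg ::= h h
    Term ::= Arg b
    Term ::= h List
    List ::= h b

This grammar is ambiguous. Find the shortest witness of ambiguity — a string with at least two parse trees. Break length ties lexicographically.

length 3: h h b has 2 parse trees

Two derivations of h h b:
  Term ⇒ Arg b ⇒ h h b
  Term ⇒ h List ⇒ h h b

h h b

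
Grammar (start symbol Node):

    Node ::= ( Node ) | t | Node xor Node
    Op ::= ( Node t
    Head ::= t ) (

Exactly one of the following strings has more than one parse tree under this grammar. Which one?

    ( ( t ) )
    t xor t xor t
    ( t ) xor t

( ( t ) ): 1 tree
t xor t xor t: 2 trees
( t ) xor t: 1 tree

t xor t xor t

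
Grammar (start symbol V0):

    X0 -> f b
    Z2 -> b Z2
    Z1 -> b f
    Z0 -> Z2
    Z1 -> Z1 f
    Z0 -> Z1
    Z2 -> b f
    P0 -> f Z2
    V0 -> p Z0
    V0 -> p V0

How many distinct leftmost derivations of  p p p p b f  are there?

2

Parse trees for p p p p b f:
  [V0 p [V0 p [V0 p [V0 p [Z0 [Z2 b f]]]]]]
  [V0 p [V0 p [V0 p [V0 p [Z0 [Z1 b f]]]]]]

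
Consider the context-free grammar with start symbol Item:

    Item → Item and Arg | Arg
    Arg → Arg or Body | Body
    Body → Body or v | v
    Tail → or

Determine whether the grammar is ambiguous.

Witness: v or v

Derivation 1: Item ⇒ Arg ⇒ Arg or Body ⇒ Body or Body ⇒ v or Body ⇒ v or v
Derivation 2: Item ⇒ Arg ⇒ Body ⇒ Body or v ⇒ v or v

Two distinct leftmost derivations for the same string.

Ambiguous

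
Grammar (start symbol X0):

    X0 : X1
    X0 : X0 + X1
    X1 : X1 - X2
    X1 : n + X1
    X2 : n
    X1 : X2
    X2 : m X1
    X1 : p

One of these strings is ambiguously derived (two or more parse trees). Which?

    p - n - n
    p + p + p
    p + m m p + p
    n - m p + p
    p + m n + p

p + m n + p

p - n - n: 1 tree
p + p + p: 1 tree
p + m m p + p: 1 tree
n - m p + p: 1 tree
p + m n + p: 2 trees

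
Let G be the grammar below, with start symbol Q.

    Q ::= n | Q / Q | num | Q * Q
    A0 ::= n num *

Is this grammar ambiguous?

Ambiguous

Witness: n * n * n

Derivation 1: Q ⇒ Q * Q ⇒ n * Q ⇒ n * Q * Q ⇒ n * n * Q ⇒ n * n * n
Derivation 2: Q ⇒ Q * Q ⇒ Q * Q * Q ⇒ n * Q * Q ⇒ n * n * Q ⇒ n * n * n

Two distinct leftmost derivations for the same string.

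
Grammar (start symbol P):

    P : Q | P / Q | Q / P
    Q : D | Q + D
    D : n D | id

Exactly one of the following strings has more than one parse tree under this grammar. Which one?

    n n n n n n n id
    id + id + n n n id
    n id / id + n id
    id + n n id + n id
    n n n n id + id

n id / id + n id

n n n n n n n id: 1 tree
id + id + n n n id: 1 tree
n id / id + n id: 2 trees
id + n n id + n id: 1 tree
n n n n id + id: 1 tree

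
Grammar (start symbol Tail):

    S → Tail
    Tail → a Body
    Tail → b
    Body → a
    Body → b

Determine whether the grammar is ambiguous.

(S is unreachable from Tail, so its rules don't affect L(Tail).) Restricted to the reachable nonterminals, every rule has the form A → t or A → t B, and no two rules for the same A share a first terminal. The grammar encodes a DFA — one run per string.

Unambiguous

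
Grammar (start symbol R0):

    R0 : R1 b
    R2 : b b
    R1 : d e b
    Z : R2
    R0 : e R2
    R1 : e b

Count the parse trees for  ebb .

Parse trees for ebb:
  [R0 [R1 e b] b]
  [R0 e [R2 b b]]

2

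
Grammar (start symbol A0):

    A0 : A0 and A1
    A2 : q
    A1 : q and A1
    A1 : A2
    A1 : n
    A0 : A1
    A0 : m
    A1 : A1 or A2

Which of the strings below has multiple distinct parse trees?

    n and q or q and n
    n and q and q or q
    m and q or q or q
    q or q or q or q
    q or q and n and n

n and q or q and n: 1 tree
n and q and q or q: 3 trees
m and q or q or q: 1 tree
q or q or q or q: 1 tree
q or q and n and n: 1 tree

n and q and q or q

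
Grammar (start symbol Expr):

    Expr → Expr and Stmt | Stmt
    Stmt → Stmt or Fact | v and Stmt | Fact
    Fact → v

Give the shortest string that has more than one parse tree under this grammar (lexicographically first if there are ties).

length 1: no string has ≥2 trees
length 3: v and v has 2 parse trees

Two derivations of v and v:
  Expr ⇒ Expr and Stmt ⇒ Stmt and Stmt ⇒ Fact and Stmt ⇒ v and Stmt ⇒ v and Fact ⇒ v and v
  Expr ⇒ Stmt ⇒ v and Stmt ⇒ v and Fact ⇒ v and v

v and v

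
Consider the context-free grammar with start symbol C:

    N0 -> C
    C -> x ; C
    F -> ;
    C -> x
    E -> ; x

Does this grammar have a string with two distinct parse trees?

Unambiguous

(F, N0, E are unreachable from C, so their rules don't affect L(C).) The reachable grammar is A → atom sep A | atom. Each atom is followed by either the separator (recurse) or end-of-string (stop) — no choice point.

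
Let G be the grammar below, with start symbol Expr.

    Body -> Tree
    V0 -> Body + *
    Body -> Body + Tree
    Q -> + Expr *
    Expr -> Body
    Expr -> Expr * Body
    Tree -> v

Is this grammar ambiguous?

(V0, Q are unreachable from Expr, so their rules don't affect L(Expr).) This is a standard precedence ladder (Expr over Body over Tree), with each level left-recursive on its own operator ('*' at Expr, '+' at Body). That structure is LR(1), hence unambiguous.

Unambiguous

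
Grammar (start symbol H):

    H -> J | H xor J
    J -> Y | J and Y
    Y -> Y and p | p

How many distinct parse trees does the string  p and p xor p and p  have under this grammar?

4

Parse trees for p and p xor p and p:
  [H [H [J [Y [Y p] and p]]] xor [J [Y [Y p] and p]]]
  [H [H [J [Y [Y p] and p]]] xor [J [J [Y p]] and [Y p]]]
  [H [H [J [J [Y p]] and [Y p]]] xor [J [Y [Y p] and p]]]
  [H [H [J [J [Y p]] and [Y p]]] xor [J [J [Y p]] and [Y p]]]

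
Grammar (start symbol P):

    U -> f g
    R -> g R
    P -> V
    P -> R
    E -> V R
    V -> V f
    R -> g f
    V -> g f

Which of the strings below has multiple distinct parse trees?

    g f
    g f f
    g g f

g f: 2 trees
g f f: 1 tree
g g f: 1 tree

g f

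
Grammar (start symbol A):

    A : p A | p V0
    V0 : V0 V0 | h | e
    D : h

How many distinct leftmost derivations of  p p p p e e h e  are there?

Parse trees for p p p p e e h e:
  [A p [A p [A p [A p [V0 [V0 e] [V0 [V0 e] [V0 [V0 h] [V0 e]]]]]]]]
  [A p [A p [A p [A p [V0 [V0 e] [V0 [V0 [V0 e] [V0 h]] [V0 e]]]]]]]
  [A p [A p [A p [A p [V0 [V0 [V0 e] [V0 e]] [V0 [V0 h] [V0 e]]]]]]]
  [A p [A p [A p [A p [V0 [V0 [V0 e] [V0 [V0 e] [V0 h]]] [V0 e]]]]]]
  [A p [A p [A p [A p [V0 [V0 [V0 [V0 e] [V0 e]] [V0 h]] [V0 e]]]]]]

5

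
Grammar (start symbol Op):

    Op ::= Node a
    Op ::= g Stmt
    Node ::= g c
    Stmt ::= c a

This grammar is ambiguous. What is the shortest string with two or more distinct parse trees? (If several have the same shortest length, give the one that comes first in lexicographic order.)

g c a

length 3: g c a has 2 parse trees

Two derivations of g c a:
  Op ⇒ Node a ⇒ g c a
  Op ⇒ g Stmt ⇒ g c a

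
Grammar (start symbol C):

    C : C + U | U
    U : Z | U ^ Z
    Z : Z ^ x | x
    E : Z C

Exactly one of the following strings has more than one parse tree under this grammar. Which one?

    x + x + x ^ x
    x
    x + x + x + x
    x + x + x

x + x + x ^ x

x + x + x ^ x: 2 trees
x: 1 tree
x + x + x + x: 1 tree
x + x + x: 1 tree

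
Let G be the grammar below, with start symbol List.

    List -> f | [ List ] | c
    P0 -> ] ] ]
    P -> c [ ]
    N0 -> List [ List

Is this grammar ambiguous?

(P0, P, N0 are unreachable from List, so their rules don't affect L(List).) L(List) is { openⁿ atom closeⁿ : n ≥ 0 }. The bracket depth fixes n, and the derivation is forced at every step.

Unambiguous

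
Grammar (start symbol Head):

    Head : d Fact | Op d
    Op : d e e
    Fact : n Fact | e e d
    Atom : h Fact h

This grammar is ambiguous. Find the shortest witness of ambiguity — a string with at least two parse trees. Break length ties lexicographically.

d e e d

length 4: d e e d has 2 parse trees

Two derivations of d e e d:
  Head ⇒ d Fact ⇒ d e e d
  Head ⇒ Op d ⇒ d e e d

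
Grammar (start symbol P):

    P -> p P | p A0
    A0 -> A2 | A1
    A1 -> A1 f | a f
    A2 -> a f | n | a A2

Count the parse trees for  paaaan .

1

Parse trees for paaaan:
  [P p [A0 [A2 a [A2 a [A2 a [A2 a [A2 n]]]]]]]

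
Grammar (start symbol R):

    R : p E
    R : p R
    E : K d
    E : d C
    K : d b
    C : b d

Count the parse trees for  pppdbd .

Parse trees for pppdbd:
  [R p [R p [R p [E [K d b] d]]]]
  [R p [R p [R p [E d [C b d]]]]]

2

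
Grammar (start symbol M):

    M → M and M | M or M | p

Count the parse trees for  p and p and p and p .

5

Parse trees for p and p and p and p:
  [M [M p] and [M [M p] and [M [M p] and [M p]]]]
  [M [M p] and [M [M [M p] and [M p]] and [M p]]]
  [M [M [M p] and [M p]] and [M [M p] and [M p]]]
  [M [M [M p] and [M [M p] and [M p]]] and [M p]]
  [M [M [M [M p] and [M p]] and [M p]] and [M p]]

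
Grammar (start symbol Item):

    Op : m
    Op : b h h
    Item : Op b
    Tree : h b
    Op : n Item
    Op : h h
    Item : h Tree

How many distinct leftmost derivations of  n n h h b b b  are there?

2

Parse trees for n n h h b b b:
  [Item [Op n [Item [Op n [Item [Op h h] b]] b]] b]
  [Item [Op n [Item [Op n [Item h [Tree h b]]] b]] b]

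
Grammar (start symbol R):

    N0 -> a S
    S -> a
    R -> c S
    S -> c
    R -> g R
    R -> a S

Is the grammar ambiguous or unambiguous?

(N0 is unreachable from R, so its rules don't affect L(R).) The reachable rules are right-linear with at most one rule per (nonterminal, next-terminal) pair. Each input token forces the next rule, so parsing is deterministic.

Unambiguous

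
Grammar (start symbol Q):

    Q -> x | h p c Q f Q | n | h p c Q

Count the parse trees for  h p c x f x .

Parse trees for h p c x f x:
  [Q h p c [Q x] f [Q x]]

1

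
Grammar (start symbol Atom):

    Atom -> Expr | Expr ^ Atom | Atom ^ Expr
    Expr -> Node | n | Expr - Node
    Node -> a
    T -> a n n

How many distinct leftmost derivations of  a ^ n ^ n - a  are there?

Parse trees for a ^ n ^ n - a:
  [Atom [Expr [Node a]] ^ [Atom [Expr n] ^ [Atom [Expr [Expr n] - [Node a]]]]]
  [Atom [Expr [Node a]] ^ [Atom [Atom [Expr n]] ^ [Expr [Expr n] - [Node a]]]]
  [Atom [Atom [Expr [Node a]] ^ [Atom [Expr n]]] ^ [Expr [Expr n] - [Node a]]]
  [Atom [Atom [Atom [Expr [Node a]]] ^ [Expr n]] ^ [Expr [Expr n] - [Node a]]]

4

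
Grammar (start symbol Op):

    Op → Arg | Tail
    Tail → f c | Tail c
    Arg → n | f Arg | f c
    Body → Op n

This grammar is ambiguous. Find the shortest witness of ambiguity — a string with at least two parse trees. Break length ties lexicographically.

length 1: no string has ≥2 trees
length 2: f c has 2 parse trees

Two derivations of f c:
  Op ⇒ Arg ⇒ f c
  Op ⇒ Tail ⇒ f c

f c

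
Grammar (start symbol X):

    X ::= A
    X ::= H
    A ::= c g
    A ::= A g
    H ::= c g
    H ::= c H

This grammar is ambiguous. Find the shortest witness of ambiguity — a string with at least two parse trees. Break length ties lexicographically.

length 2: c g has 2 parse trees

Two derivations of c g:
  X ⇒ A ⇒ c g
  X ⇒ H ⇒ c g

c g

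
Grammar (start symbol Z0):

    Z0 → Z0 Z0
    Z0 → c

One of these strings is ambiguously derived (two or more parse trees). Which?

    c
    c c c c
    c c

c c c c

c: 1 tree
c c c c: 5 trees
c c: 1 tree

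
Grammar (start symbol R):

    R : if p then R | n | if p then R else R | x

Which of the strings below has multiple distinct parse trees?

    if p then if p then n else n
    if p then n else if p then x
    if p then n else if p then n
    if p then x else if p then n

if p then if p then n else n

if p then if p then n else n: 2 trees
if p then n else if p then x: 1 tree
if p then n else if p then n: 1 tree
if p then x else if p then n: 1 tree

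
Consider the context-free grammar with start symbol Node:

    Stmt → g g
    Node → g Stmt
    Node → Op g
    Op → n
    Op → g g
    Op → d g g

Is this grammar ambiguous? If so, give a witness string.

Ambiguous

Witness: g g g

Derivation 1: Node ⇒ g Stmt ⇒ g g g
Derivation 2: Node ⇒ Op g ⇒ g g g

Two distinct leftmost derivations for the same string.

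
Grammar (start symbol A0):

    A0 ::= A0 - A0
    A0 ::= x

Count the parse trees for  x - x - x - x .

5

Parse trees for x - x - x - x:
  [A0 [A0 x] - [A0 [A0 x] - [A0 [A0 x] - [A0 x]]]]
  [A0 [A0 x] - [A0 [A0 [A0 x] - [A0 x]] - [A0 x]]]
  [A0 [A0 [A0 x] - [A0 x]] - [A0 [A0 x] - [A0 x]]]
  [A0 [A0 [A0 x] - [A0 [A0 x] - [A0 x]]] - [A0 x]]
  [A0 [A0 [A0 [A0 x] - [A0 x]] - [A0 x]] - [A0 x]]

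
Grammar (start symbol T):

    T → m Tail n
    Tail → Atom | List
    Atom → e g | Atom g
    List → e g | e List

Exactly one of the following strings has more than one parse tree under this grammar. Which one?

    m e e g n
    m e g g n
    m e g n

m e e g n: 1 tree
m e g g n: 1 tree
m e g n: 2 trees

m e g n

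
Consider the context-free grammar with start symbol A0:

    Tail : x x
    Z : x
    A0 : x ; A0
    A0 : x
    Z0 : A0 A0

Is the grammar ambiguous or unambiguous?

Unambiguous

Only A0 is reachable from A0; ignoring the rest: The reachable grammar is A → atom sep A | atom. Each atom is followed by either the separator (recurse) or end-of-string (stop) — no choice point.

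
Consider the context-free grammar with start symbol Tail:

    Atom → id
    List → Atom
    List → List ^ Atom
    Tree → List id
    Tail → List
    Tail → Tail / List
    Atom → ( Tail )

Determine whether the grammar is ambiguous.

Only Tail, List, Atom are reachable from Tail; ignoring the rest: Tail → Tail / List | List  ;  List → List ^ Atom | Atom  — a left-associative chain with Atom at the bottom. Each string factors uniquely by precedence.

Unambiguous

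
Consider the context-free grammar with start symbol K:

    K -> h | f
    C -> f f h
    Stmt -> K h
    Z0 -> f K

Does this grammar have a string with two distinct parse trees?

(C, Stmt, Z0 are unreachable from K, so their rules don't affect L(K).) Restricted to the reachable nonterminals, every rule has the form A → t or A → t B, and no two rules for the same A share a first terminal. The grammar encodes a DFA — one run per string.

Unambiguous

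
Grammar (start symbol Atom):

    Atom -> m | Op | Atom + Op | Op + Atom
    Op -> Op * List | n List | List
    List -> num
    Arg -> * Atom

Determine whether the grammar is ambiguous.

Ambiguous

Witness: num + num

Derivation 1: Atom ⇒ Atom + Op ⇒ Op + Op ⇒ List + Op ⇒ num + Op ⇒ num + List ⇒ num + num
Derivation 2: Atom ⇒ Op + Atom ⇒ List + Atom ⇒ num + Atom ⇒ num + Op ⇒ num + List ⇒ num + num

Two distinct leftmost derivations for the same string.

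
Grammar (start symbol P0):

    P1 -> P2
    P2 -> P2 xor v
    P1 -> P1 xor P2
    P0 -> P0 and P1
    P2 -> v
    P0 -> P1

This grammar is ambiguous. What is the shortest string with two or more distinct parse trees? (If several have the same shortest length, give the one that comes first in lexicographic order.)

v xor v

length 1: no string has ≥2 trees
length 3: v xor v has 2 parse trees

Two derivations of v xor v:
  P0 ⇒ P1 ⇒ P2 ⇒ P2 xor v ⇒ v xor v
  P0 ⇒ P1 ⇒ P1 xor P2 ⇒ P2 xor P2 ⇒ v xor P2 ⇒ v xor v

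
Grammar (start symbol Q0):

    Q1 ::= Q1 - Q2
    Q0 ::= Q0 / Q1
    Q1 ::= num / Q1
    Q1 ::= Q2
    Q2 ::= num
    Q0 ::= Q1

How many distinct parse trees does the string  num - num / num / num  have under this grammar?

2

Parse trees for num - num / num / num:
  [Q0 [Q0 [Q1 [Q1 [Q2 num]] - [Q2 num]]] / [Q1 num / [Q1 [Q2 num]]]]
  [Q0 [Q0 [Q0 [Q1 [Q1 [Q2 num]] - [Q2 num]]] / [Q1 [Q2 num]]] / [Q1 [Q2 num]]]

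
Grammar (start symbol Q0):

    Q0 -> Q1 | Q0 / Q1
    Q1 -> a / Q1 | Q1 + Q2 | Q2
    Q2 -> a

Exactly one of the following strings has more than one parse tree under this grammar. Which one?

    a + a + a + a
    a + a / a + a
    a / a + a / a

a / a + a / a

a + a + a + a: 1 tree
a + a / a + a: 1 tree
a / a + a / a: 3 trees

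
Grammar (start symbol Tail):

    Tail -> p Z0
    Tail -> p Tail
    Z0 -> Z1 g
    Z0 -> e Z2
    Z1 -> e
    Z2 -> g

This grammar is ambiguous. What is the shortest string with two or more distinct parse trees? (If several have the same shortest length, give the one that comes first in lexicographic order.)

p e g

length 3: p e g has 2 parse trees

Two derivations of p e g:
  Tail ⇒ p Z0 ⇒ p Z1 g ⇒ p e g
  Tail ⇒ p Z0 ⇒ p e Z2 ⇒ p e g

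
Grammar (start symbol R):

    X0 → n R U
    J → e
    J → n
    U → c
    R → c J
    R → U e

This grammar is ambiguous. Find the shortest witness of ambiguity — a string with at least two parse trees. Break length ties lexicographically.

length 2: c e has 2 parse trees

Two derivations of c e:
  R ⇒ c J ⇒ c e
  R ⇒ U e ⇒ c e

c e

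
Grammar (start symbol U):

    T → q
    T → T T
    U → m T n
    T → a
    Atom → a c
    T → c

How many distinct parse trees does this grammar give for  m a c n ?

Parse trees for m a c n:
  [U m [T [T a] [T c]] n]

1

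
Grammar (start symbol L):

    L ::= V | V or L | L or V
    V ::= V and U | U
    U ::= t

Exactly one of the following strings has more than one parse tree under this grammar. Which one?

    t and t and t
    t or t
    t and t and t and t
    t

t or t

t and t and t: 1 tree
t or t: 2 trees
t and t and t and t: 1 tree
t: 1 tree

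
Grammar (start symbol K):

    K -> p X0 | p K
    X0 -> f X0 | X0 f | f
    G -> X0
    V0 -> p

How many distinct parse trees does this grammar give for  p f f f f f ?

16

Parse trees for p f f f f f (showing first 6 of 16):
  [K p [X0 f [X0 f [X0 f [X0 f [X0 f]]]]]]
  [K p [X0 f [X0 f [X0 f [X0 [X0 f] f]]]]]
  [K p [X0 f [X0 f [X0 [X0 f [X0 f]] f]]]]
  [K p [X0 f [X0 f [X0 [X0 [X0 f] f] f]]]]
  [K p [X0 f [X0 [X0 f [X0 f [X0 f]]] f]]]
  [K p [X0 f [X0 [X0 f [X0 [X0 f] f]] f]]]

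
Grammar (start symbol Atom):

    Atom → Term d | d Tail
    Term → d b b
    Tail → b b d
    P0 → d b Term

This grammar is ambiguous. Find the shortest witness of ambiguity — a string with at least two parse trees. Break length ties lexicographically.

d b b d

length 4: d b b d has 2 parse trees

Two derivations of d b b d:
  Atom ⇒ Term d ⇒ d b b d
  Atom ⇒ d Tail ⇒ d b b d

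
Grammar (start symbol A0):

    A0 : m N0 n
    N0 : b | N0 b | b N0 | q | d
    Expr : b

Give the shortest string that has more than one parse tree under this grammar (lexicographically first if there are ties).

m b b n

length 3: no string has ≥2 trees
length 4: m b b n has 2 parse trees

Two derivations of m b b n:
  A0 ⇒ m N0 n ⇒ m N0 b n ⇒ m b b n
  A0 ⇒ m N0 n ⇒ m b N0 n ⇒ m b b n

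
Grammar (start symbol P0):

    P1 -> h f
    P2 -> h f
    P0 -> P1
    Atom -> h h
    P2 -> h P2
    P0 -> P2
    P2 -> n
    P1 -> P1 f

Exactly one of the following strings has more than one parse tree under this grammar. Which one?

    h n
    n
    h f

h n: 1 tree
n: 1 tree
h f: 2 trees

h f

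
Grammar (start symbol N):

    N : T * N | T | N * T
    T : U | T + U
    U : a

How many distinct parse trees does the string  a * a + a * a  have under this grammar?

4

Parse trees for a * a + a * a:
  [N [T [U a]] * [N [T [T [U a]] + [U a]] * [N [T [U a]]]]]
  [N [T [U a]] * [N [N [T [T [U a]] + [U a]]] * [T [U a]]]]
  [N [N [T [U a]] * [N [T [T [U a]] + [U a]]]] * [T [U a]]]
  [N [N [N [T [U a]]] * [T [T [U a]] + [U a]]] * [T [U a]]]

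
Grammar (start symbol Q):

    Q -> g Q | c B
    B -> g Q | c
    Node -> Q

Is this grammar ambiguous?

Unambiguous

Only Q, B are reachable from Q; ignoring the rest: Each reachable nonterminal has at most one production per leading terminal, and all productions are right-linear; the derivation is determined token-by-token.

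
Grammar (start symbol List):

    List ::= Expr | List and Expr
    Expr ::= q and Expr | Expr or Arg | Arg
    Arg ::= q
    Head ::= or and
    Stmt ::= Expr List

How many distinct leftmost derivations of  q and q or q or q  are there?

Parse trees for q and q or q or q:
  [List [Expr q and [Expr [Expr [Expr [Arg q]] or [Arg q]] or [Arg q]]]]
  [List [Expr [Expr q and [Expr [Expr [Arg q]] or [Arg q]]] or [Arg q]]]
  [List [Expr [Expr [Expr q and [Expr [Arg q]]] or [Arg q]] or [Arg q]]]
  [List [List [Expr [Arg q]]] and [Expr [Expr [Expr [Arg q]] or [Arg q]] or [Arg q]]]

4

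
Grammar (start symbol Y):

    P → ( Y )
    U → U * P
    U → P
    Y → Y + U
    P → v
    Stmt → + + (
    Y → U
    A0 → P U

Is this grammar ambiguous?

Only Y, U, P are reachable from Y; ignoring the rest: The grammar is stratified — Y handles '+' (left-recursive), U handles '*', P atoms. Each operator has a fixed associativity and precedence level, so every string has one parse.

Unambiguous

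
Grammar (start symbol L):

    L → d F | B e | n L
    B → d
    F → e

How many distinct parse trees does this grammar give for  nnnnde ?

2

Parse trees for nnnnde:
  [L n [L n [L n [L n [L d [F e]]]]]]
  [L n [L n [L n [L n [L [B d] e]]]]]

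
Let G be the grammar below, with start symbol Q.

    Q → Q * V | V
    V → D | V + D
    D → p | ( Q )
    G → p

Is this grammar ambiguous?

Only Q, V, D are reachable from Q; ignoring the rest: The grammar is stratified — Q handles '*' (left-recursive), V handles '+', D atoms. Each operator has a fixed associativity and precedence level, so every string has one parse.

Unambiguous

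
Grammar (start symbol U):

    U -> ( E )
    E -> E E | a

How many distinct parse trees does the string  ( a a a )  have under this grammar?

Parse trees for ( a a a ):
  [U ( [E [E a] [E [E a] [E a]]] )]
  [U ( [E [E [E a] [E a]] [E a]] )]

2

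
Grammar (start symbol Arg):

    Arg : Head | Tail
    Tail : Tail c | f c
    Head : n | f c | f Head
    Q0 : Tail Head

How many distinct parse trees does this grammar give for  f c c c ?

1

Parse trees for f c c c:
  [Arg [Tail [Tail [Tail f c] c] c]]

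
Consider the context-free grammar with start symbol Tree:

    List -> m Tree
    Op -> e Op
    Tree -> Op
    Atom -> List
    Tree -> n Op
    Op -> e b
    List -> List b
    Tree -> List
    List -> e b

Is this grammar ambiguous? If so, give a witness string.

Witness: e b

Derivation 1: Tree ⇒ Op ⇒ e b
Derivation 2: Tree ⇒ List ⇒ e b

Two distinct leftmost derivations for the same string.

Ambiguous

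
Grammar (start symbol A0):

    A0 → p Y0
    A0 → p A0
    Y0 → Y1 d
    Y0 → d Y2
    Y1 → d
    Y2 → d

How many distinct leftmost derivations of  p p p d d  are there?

2

Parse trees for p p p d d:
  [A0 p [A0 p [A0 p [Y0 [Y1 d] d]]]]
  [A0 p [A0 p [A0 p [Y0 d [Y2 d]]]]]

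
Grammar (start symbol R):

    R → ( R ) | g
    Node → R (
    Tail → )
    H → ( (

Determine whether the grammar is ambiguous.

(Node, Tail, H are unreachable from R, so their rules don't affect L(R).) L(R) is { openⁿ atom closeⁿ : n ≥ 0 }. The bracket depth fixes n, and the derivation is forced at every step.

Unambiguous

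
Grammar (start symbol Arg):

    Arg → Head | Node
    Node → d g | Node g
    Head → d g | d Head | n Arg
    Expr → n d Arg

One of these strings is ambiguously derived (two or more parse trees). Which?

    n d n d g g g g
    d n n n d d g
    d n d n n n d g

d n d n n n d g

n d n d g g g g: 1 tree
d n n n d d g: 1 tree
d n d n n n d g: 2 trees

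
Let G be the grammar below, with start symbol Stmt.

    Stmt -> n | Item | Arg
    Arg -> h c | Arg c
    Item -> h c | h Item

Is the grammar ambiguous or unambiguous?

Witness: h c

Derivation 1: Stmt ⇒ Item ⇒ h c
Derivation 2: Stmt ⇒ Arg ⇒ h c

Two distinct leftmost derivations for the same string.

Ambiguous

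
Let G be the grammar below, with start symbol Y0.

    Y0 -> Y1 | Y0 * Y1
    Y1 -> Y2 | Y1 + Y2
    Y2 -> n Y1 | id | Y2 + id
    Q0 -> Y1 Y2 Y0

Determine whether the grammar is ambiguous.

Ambiguous

Witness: id + id

Derivation 1: Y0 ⇒ Y1 ⇒ Y2 ⇒ Y2 + id ⇒ id + id
Derivation 2: Y0 ⇒ Y1 ⇒ Y1 + Y2 ⇒ Y2 + Y2 ⇒ id + Y2 ⇒ id + id

Two distinct leftmost derivations for the same string.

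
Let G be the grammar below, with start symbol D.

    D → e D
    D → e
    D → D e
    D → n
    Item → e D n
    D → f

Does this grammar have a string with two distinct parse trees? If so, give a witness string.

Witness: e e

Derivation 1: D ⇒ e D ⇒ e e
Derivation 2: D ⇒ D e ⇒ e e

Two distinct leftmost derivations for the same string.

Ambiguous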